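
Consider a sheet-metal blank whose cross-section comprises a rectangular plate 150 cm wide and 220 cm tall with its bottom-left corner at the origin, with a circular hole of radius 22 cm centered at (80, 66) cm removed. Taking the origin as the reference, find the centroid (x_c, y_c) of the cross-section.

Part | A | x̄ᵢ | ȳᵢ | A·x̄ᵢ | A·ȳᵢ
plate | 33000.00 | 75.00 | 110.00 | 2475000.00 | 3630000.00
hole | -1520.53 | 80.00 | 66.00 | -121642.47 | -100355.04
Σ | 31479.47 |  |  | 2353357.53 | 3529644.96
x_c = 2353357.53 / 31479.47 = 74.76 cm
y_c = 3529644.96 / 31479.47 = 112.13 cm

x_c = 74.76 cm, y_c = 112.13 cm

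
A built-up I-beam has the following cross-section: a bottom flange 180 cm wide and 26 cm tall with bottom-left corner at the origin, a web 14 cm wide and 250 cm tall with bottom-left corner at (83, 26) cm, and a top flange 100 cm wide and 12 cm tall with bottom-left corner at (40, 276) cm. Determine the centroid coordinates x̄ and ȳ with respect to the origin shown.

Part | A | x̄ᵢ | ȳᵢ | A·x̄ᵢ | A·ȳᵢ
bottom flange | 4680.00 | 90.00 | 13.00 | 421200.00 | 60840.00
web | 3500.00 | 90.00 | 151.00 | 315000.00 | 528500.00
top flange | 1200.00 | 90.00 | 282.00 | 108000.00 | 338400.00
Σ | 9380.00 |  |  | 844200.00 | 927740.00
x̄ = 844200.00 / 9380.00 = 90.00 cm
ȳ = 927740.00 / 9380.00 = 98.91 cm

x̄ = 90.00 cm, ȳ = 98.91 cm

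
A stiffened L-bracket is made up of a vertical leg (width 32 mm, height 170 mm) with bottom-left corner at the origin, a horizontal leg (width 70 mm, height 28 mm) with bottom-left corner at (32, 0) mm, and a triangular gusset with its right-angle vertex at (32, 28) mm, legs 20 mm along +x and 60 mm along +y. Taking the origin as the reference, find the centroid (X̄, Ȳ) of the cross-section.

X̄ = 30.20 mm, Ȳ = 64.83 mm

vertical leg: A = 32 × 170 = 5440.00, centroid at (16.00, 85.00).
horizontal leg: A = 70 × 28 = 1960.00, centroid at (67.00, 14.00).
gusset: A = ½·20·60 = 600.00, centroid at (38.67, 48.00).
ΣA = 8000.00 mm²
ΣAX̄ = (5440.00)(16.00) + (1960.00)(67.00) + (600.00)(38.67) = 241560.00 mm³
ΣAȲ = (5440.00)(85.00) + (1960.00)(14.00) + (600.00)(48.00) = 518640.00 mm³
X̄ = 241560.00 / 8000.00 = 30.20 mm
Ȳ = 518640.00 / 8000.00 = 64.83 mm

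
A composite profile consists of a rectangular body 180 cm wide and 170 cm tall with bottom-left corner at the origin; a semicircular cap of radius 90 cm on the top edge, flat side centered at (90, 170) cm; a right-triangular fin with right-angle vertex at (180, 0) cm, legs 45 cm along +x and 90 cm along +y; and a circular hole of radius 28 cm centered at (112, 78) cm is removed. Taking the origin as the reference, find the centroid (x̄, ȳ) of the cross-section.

x̄ = 93.69 cm, ȳ = 119.36 cm

rectangular body: A = 180 × 170 = 30600.00, centroid at (90.00, 85.00).
semicircular top: A = ½π·90² = 12723.45, centroid at (90.00, 208.20).
triangular fin: A = ½·45·90 = 2025.00, centroid at (195.00, 30.00).
hole: A = −π·28² = -2463.01, centroid at (112.00, 78.00).
ΣA = 42885.44 cm², ΣAx̄ = 4018128.55 cm³, ΣAȳ = 5118621.87 cm³.
x̄ = 4018128.55/42885.44 = 93.69 cm; ȳ = 5118621.87/42885.44 = 119.36 cm.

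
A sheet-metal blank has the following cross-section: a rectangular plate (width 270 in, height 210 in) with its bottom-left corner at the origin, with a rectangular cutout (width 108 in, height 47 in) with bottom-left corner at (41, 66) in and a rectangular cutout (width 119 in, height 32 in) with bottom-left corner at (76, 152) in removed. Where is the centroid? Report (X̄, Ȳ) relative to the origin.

X̄ = 139.21 in, Ȳ = 101.63 in

plate: A = 270 × 210 = 56700.00, centroid at (135.00, 105.00).
hole 1: A = −(108 × 47) = -5076.00, centroid at (95.00, 89.50).
hole 2: A = −(119 × 32) = -3808.00, centroid at (135.50, 168.00).
ΣA = 47816.00 in²
ΣAX̄ = (56700.00)(135.00) + (-5076.00)(95.00) + (-3808.00)(135.50) = 6656296.00 in³
ΣAȲ = (56700.00)(105.00) + (-5076.00)(89.50) + (-3808.00)(168.00) = 4859454.00 in³
X̄ = 6656296.00 / 47816.00 = 139.21 in
Ȳ = 4859454.00 / 47816.00 = 101.63 in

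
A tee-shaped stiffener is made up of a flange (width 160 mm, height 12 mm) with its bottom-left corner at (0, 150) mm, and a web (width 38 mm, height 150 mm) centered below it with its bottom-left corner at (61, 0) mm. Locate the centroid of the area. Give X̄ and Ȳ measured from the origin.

web: A = 38 × 150 = 5700.00, centroid at (80.00, 75.00).
flange: A = 160 × 12 = 1920.00, centroid at (80.00, 156.00).
ΣA = 7620.00 mm², ΣAX̄ = 609600.00 mm³, ΣAȲ = 727020.00 mm³.
X̄ = 609600.00/7620.00 = 80.00 mm; Ȳ = 727020.00/7620.00 = 95.41 mm.

X̄ = 80.00 mm, Ȳ = 95.41 mm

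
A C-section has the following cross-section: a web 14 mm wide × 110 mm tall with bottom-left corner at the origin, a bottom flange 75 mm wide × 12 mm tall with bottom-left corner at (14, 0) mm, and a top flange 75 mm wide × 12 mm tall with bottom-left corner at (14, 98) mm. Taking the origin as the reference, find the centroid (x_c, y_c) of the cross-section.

web: A = 14 × 110 = 1540.00, centroid at (7.00, 55.00).
bottom flange: A = 75 × 12 = 900.00, centroid at (51.50, 6.00).
top flange: A = 75 × 12 = 900.00, centroid at (51.50, 104.00).
ΣA = 3340.00 mm²
ΣAx_c = (1540.00)(7.00) + (900.00)(51.50) + (900.00)(51.50) = 103480.00 mm³
ΣAy_c = (1540.00)(55.00) + (900.00)(6.00) + (900.00)(104.00) = 183700.00 mm³
x_c = 103480.00 / 3340.00 = 30.98 mm
y_c = 183700.00 / 3340.00 = 55.00 mm

x_c = 30.98 mm, y_c = 55.00 mm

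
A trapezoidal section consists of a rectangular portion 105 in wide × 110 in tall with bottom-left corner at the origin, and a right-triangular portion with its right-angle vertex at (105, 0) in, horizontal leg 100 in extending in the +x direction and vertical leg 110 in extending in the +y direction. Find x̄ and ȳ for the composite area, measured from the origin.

Part | A | x̄ᵢ | ȳᵢ | A·x̄ᵢ | A·ȳᵢ
rectangular portion | 11550.00 | 52.50 | 55.00 | 606375.00 | 635250.00
triangular portion | 5500.00 | 138.33 | 36.67 | 760833.33 | 201666.67
Σ | 17050.00 |  |  | 1367208.33 | 836916.67
x̄ = 1367208.33 / 17050.00 = 80.19 in
ȳ = 836916.67 / 17050.00 = 49.09 in

x̄ = 80.19 in, ȳ = 49.09 in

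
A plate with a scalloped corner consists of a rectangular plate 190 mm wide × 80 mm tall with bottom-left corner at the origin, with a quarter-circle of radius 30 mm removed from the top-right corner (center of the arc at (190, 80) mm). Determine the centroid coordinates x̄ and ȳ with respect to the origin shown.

Part | A | x̄ᵢ | ȳᵢ | A·x̄ᵢ | A·ȳᵢ
plate | 15200.00 | 95.00 | 40.00 | 1444000.00 | 608000.00
removed quarter-circle | -706.86 | 177.27 | 67.27 | -125303.09 | -47548.67
Σ | 14493.14 |  |  | 1318696.91 | 560451.33
x̄ = 1318696.91 / 14493.14 = 90.99 mm
ȳ = 560451.33 / 14493.14 = 38.67 mm

x̄ = 90.99 mm, ȳ = 38.67 mm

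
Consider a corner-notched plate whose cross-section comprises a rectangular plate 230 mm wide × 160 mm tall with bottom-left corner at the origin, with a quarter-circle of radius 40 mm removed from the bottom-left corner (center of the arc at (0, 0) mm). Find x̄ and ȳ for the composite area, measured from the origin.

plate: A = 230 × 160 = 36800.00, centroid at (115.00, 80.00).
removed quarter-circle: A = −¼π·40² = -1256.64, centroid at (16.98, 16.98).
ΣA = 35543.36 mm²
ΣAx̄ = (36800.00)(115.00) + (-1256.64)(16.98) = 4210666.67 mm³
ΣAȳ = (36800.00)(80.00) + (-1256.64)(16.98) = 2922666.67 mm³
x̄ = 4210666.67 / 35543.36 = 118.47 mm
ȳ = 2922666.67 / 35543.36 = 82.23 mm

x̄ = 118.47 mm, ȳ = 82.23 mm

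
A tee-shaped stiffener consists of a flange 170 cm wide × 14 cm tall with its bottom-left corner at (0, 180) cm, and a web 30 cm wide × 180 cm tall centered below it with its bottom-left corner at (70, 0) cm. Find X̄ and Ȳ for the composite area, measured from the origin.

X̄ = 85.00 cm, Ȳ = 119.67 cm

web: A = 30 × 180 = 5400.00, centroid at (85.00, 90.00).
flange: A = 170 × 14 = 2380.00, centroid at (85.00, 187.00).
ΣA = 7780.00 cm², ΣAX̄ = 661300.00 cm³, ΣAȲ = 931060.00 cm³.
X̄ = 661300.00/7780.00 = 85.00 cm; Ȳ = 931060.00/7780.00 = 119.67 cm.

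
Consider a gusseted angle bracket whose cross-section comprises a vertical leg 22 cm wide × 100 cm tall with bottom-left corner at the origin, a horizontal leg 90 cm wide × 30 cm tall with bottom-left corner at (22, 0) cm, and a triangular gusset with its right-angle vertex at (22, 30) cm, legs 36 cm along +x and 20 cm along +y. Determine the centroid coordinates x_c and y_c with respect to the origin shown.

vertical leg: A = 22 × 100 = 2200.00, centroid at (11.00, 50.00).
horizontal leg: A = 90 × 30 = 2700.00, centroid at (67.00, 15.00).
gusset: A = ½·36·20 = 360.00, centroid at (34.00, 36.67).
ΣA = 5260.00 cm²
ΣAx_c = (2200.00)(11.00) + (2700.00)(67.00) + (360.00)(34.00) = 217340.00 cm³
ΣAy_c = (2200.00)(50.00) + (2700.00)(15.00) + (360.00)(36.67) = 163700.00 cm³
x_c = 217340.00 / 5260.00 = 41.32 cm
y_c = 163700.00 / 5260.00 = 31.12 cm

x_c = 41.32 cm, y_c = 31.12 cm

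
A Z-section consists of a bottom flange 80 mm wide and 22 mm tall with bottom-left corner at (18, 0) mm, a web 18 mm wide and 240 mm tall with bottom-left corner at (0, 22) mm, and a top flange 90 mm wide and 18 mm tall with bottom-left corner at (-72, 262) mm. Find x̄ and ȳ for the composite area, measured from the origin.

bottom flange: A = 80 × 22 = 1760.00, centroid at (58.00, 11.00).
web: A = 18 × 240 = 4320.00, centroid at (9.00, 142.00).
top flange: A = 90 × 18 = 1620.00, centroid at (-27.00, 271.00).
ΣA = 7700.00 mm², ΣAx̄ = 97220.00 mm³, ΣAȳ = 1071820.00 mm³.
x̄ = 97220.00/7700.00 = 12.63 mm; ȳ = 1071820.00/7700.00 = 139.20 mm.

x̄ = 12.63 mm, ȳ = 139.20 mm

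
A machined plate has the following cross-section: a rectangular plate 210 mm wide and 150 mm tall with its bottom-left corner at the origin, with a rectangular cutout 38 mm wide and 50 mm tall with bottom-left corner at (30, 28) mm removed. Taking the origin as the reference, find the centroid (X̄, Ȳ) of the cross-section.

plate: A = 210 × 150 = 31500.00, centroid at (105.00, 75.00).
hole: A = −(38 × 50) = -1900.00, centroid at (49.00, 53.00).
ΣA = 29600.00 mm²
ΣAX̄ = (31500.00)(105.00) + (-1900.00)(49.00) = 3214400.00 mm³
ΣAȲ = (31500.00)(75.00) + (-1900.00)(53.00) = 2261800.00 mm³
X̄ = 3214400.00 / 29600.00 = 108.59 mm
Ȳ = 2261800.00 / 29600.00 = 76.41 mm

X̄ = 108.59 mm, Ȳ = 76.41 mm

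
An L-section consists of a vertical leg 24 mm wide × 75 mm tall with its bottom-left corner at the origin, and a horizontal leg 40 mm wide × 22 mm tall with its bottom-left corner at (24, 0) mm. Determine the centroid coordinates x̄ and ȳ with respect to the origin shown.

vertical leg: A = 24 × 75 = 1800.00, centroid at (12.00, 37.50).
horizontal leg: A = 40 × 22 = 880.00, centroid at (44.00, 11.00).
ΣA = 2680.00 mm², ΣAx̄ = 60320.00 mm³, ΣAȳ = 77180.00 mm³.
x̄ = 60320.00/2680.00 = 22.51 mm; ȳ = 77180.00/2680.00 = 28.80 mm.

x̄ = 22.51 mm, ȳ = 28.80 mm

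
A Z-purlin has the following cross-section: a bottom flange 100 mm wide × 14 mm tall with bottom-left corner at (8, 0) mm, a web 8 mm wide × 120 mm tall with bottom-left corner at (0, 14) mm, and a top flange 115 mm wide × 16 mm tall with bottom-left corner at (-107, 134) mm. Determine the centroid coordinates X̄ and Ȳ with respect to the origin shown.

Part | A | x̄ᵢ | ȳᵢ | A·x̄ᵢ | A·ȳᵢ
bottom flange | 1400.00 | 58.00 | 7.00 | 81200.00 | 9800.00
web | 960.00 | 4.00 | 74.00 | 3840.00 | 71040.00
top flange | 1840.00 | -49.50 | 142.00 | -91080.00 | 261280.00
Σ | 4200.00 |  |  | -6040.00 | 342120.00
X̄ = -6040.00 / 4200.00 = -1.44 mm
Ȳ = 342120.00 / 4200.00 = 81.46 mm

X̄ = -1.44 mm, Ȳ = 81.46 mm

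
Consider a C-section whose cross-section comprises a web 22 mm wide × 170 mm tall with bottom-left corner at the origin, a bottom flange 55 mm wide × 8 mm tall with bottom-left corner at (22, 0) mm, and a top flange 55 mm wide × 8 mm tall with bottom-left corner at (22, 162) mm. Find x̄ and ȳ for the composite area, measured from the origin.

web: A = 22 × 170 = 3740.00, centroid at (11.00, 85.00).
bottom flange: A = 55 × 8 = 440.00, centroid at (49.50, 4.00).
top flange: A = 55 × 8 = 440.00, centroid at (49.50, 166.00).
ΣA = 4620.00 mm², ΣAx̄ = 84700.00 mm³, ΣAȳ = 392700.00 mm³.
x̄ = 84700.00/4620.00 = 18.33 mm; ȳ = 392700.00/4620.00 = 85.00 mm.

x̄ = 18.33 mm, ȳ = 85.00 mm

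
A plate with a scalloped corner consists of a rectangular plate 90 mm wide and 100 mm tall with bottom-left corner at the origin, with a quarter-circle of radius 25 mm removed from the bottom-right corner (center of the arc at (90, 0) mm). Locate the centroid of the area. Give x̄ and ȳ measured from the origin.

x̄ = 43.02 mm, ȳ = 52.27 mm

plate: A = 90 × 100 = 9000.00, centroid at (45.00, 50.00).
removed quarter-circle: A = −¼π·25² = -490.87, centroid at (79.39, 10.61).
ΣA = 8509.13 mm²
ΣAx̄ = (9000.00)(45.00) + (-490.87)(79.39) = 366029.69 mm³
ΣAȳ = (9000.00)(50.00) + (-490.87)(10.61) = 444791.67 mm³
x̄ = 366029.69 / 8509.13 = 43.02 mm
ȳ = 444791.67 / 8509.13 = 52.27 mm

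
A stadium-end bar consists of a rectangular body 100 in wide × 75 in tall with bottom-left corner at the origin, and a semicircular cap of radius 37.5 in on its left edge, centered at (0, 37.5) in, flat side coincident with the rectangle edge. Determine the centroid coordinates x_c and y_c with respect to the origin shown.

Part | A | x̄ᵢ | ȳᵢ | A·x̄ᵢ | A·ȳᵢ
rectangular body | 7500.00 | 50.00 | 37.50 | 375000.00 | 281250.00
semicircular end | 2208.93 | -15.92 | 37.50 | -35156.25 | 82834.96
Σ | 9708.93 |  |  | 339843.75 | 364084.96
x_c = 339843.75 / 9708.93 = 35.00 in
y_c = 364084.96 / 9708.93 = 37.50 in

x_c = 35.00 in, y_c = 37.50 in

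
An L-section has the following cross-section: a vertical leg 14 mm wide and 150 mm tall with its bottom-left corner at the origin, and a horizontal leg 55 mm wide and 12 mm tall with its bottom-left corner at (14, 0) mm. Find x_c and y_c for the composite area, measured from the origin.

Part | A | x̄ᵢ | ȳᵢ | A·x̄ᵢ | A·ȳᵢ
vertical leg | 2100.00 | 7.00 | 75.00 | 14700.00 | 157500.00
horizontal leg | 660.00 | 41.50 | 6.00 | 27390.00 | 3960.00
Σ | 2760.00 |  |  | 42090.00 | 161460.00
x_c = 42090.00 / 2760.00 = 15.25 mm
y_c = 161460.00 / 2760.00 = 58.50 mm

x_c = 15.25 mm, y_c = 58.50 mm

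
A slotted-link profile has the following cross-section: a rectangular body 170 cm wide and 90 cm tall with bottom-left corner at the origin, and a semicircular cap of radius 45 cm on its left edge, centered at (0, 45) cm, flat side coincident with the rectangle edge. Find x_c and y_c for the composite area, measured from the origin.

rectangular body: A = 170 × 90 = 15300.00, centroid at (85.00, 45.00).
semicircular end: A = ½π·45² = 3180.86, centroid at (-19.10, 45.00).
ΣA = 18480.86 cm²
ΣAx_c = (15300.00)(85.00) + (3180.86)(-19.10) = 1239750.00 cm³
ΣAy_c = (15300.00)(45.00) + (3180.86)(45.00) = 831638.82 cm³
x_c = 1239750.00 / 18480.86 = 67.08 cm
y_c = 831638.82 / 18480.86 = 45.00 cm

x_c = 67.08 cm, y_c = 45.00 cm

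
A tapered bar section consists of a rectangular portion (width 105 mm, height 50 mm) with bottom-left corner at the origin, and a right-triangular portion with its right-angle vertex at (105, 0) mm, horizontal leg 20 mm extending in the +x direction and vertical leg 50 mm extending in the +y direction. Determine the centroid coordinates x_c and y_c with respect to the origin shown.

x_c = 57.64 mm, y_c = 24.28 mm

rectangular portion: A = 105 × 50 = 5250.00, centroid at (52.50, 25.00).
triangular portion: A = ½·20·50 = 500.00, centroid at (111.67, 16.67).
ΣA = 5750.00 mm², ΣAx_c = 331458.33 mm³, ΣAy_c = 139583.33 mm³.
x_c = 331458.33/5750.00 = 57.64 mm; y_c = 139583.33/5750.00 = 24.28 mm.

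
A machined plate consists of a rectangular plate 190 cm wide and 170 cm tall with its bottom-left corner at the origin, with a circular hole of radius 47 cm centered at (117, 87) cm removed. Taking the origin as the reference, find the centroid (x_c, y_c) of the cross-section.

x_c = 88.98 cm, y_c = 84.45 cm

Part | A | x̄ᵢ | ȳᵢ | A·x̄ᵢ | A·ȳᵢ
plate | 32300.00 | 95.00 | 85.00 | 3068500.00 | 2745500.00
hole | -6939.78 | 117.00 | 87.00 | -811954.05 | -603760.70
Σ | 25360.22 |  |  | 2256545.95 | 2141739.30
x_c = 2256545.95 / 25360.22 = 88.98 cm
y_c = 2141739.30 / 25360.22 = 84.45 cm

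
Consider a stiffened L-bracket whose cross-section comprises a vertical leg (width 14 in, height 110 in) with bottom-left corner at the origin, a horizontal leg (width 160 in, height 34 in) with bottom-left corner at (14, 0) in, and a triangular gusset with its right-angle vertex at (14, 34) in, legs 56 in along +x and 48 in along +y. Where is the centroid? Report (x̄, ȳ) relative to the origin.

Part | A | x̄ᵢ | ȳᵢ | A·x̄ᵢ | A·ȳᵢ
vertical leg | 1540.00 | 7.00 | 55.00 | 10780.00 | 84700.00
horizontal leg | 5440.00 | 94.00 | 17.00 | 511360.00 | 92480.00
gusset | 1344.00 | 32.67 | 50.00 | 43904.00 | 67200.00
Σ | 8324.00 |  |  | 566044.00 | 244380.00
x̄ = 566044.00 / 8324.00 = 68.00 in
ȳ = 244380.00 / 8324.00 = 29.36 in

x̄ = 68.00 in, ȳ = 29.36 in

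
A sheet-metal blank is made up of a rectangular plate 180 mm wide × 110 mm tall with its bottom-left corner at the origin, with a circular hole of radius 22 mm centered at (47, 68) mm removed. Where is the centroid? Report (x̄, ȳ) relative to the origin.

x̄ = 93.58 mm, ȳ = 53.92 mm

plate: A = 180 × 110 = 19800.00, centroid at (90.00, 55.00).
hole: A = −π·22² = -1520.53, centroid at (47.00, 68.00).
ΣA = 18279.47 mm², ΣAx̄ = 1710535.05 mm³, ΣAȳ = 985603.90 mm³.
x̄ = 1710535.05/18279.47 = 93.58 mm; ȳ = 985603.90/18279.47 = 53.92 mm.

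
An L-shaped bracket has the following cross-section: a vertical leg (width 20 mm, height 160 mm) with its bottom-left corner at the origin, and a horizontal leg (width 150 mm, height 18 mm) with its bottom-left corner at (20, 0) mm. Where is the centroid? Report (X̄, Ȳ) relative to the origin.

vertical leg: A = 20 × 160 = 3200.00, centroid at (10.00, 80.00).
horizontal leg: A = 150 × 18 = 2700.00, centroid at (95.00, 9.00).
ΣA = 5900.00 mm², ΣAX̄ = 288500.00 mm³, ΣAȲ = 280300.00 mm³.
X̄ = 288500.00/5900.00 = 48.90 mm; Ȳ = 280300.00/5900.00 = 47.51 mm.

X̄ = 48.90 mm, Ȳ = 47.51 mm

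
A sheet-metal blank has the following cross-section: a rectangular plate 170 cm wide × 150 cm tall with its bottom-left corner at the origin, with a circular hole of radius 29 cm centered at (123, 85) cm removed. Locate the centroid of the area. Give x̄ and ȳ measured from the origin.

Part | A | x̄ᵢ | ȳᵢ | A·x̄ᵢ | A·ȳᵢ
plate | 25500.00 | 85.00 | 75.00 | 2167500.00 | 1912500.00
hole | -2642.08 | 123.00 | 85.00 | -324975.77 | -224576.75
Σ | 22857.92 |  |  | 1842524.23 | 1687923.25
x̄ = 1842524.23 / 22857.92 = 80.61 cm
ȳ = 1687923.25 / 22857.92 = 73.84 cm

x̄ = 80.61 cm, ȳ = 73.84 cm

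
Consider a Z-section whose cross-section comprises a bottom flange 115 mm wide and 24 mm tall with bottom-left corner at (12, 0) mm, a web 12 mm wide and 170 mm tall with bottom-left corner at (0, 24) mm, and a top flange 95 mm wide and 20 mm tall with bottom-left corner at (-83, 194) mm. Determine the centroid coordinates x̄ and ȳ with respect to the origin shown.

x̄ = 20.39 mm, ȳ = 95.98 mm

bottom flange: A = 115 × 24 = 2760.00, centroid at (69.50, 12.00).
web: A = 12 × 170 = 2040.00, centroid at (6.00, 109.00).
top flange: A = 95 × 20 = 1900.00, centroid at (-35.50, 204.00).
ΣA = 6700.00 mm²
ΣAx̄ = (2760.00)(69.50) + (2040.00)(6.00) + (1900.00)(-35.50) = 136610.00 mm³
ΣAȳ = (2760.00)(12.00) + (2040.00)(109.00) + (1900.00)(204.00) = 643080.00 mm³
x̄ = 136610.00 / 6700.00 = 20.39 mm
ȳ = 643080.00 / 6700.00 = 95.98 mm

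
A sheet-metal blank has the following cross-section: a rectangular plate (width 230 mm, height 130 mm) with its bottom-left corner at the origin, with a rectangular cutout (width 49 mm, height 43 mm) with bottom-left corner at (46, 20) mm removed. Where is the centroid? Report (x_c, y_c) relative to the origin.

x_c = 118.37 mm, y_c = 66.78 mm

plate: A = 230 × 130 = 29900.00, centroid at (115.00, 65.00).
hole: A = −(49 × 43) = -2107.00, centroid at (70.50, 41.50).
ΣA = 27793.00 mm²
ΣAx_c = (29900.00)(115.00) + (-2107.00)(70.50) = 3289956.50 mm³
ΣAy_c = (29900.00)(65.00) + (-2107.00)(41.50) = 1856059.50 mm³
x_c = 3289956.50 / 27793.00 = 118.37 mm
y_c = 1856059.50 / 27793.00 = 66.78 mm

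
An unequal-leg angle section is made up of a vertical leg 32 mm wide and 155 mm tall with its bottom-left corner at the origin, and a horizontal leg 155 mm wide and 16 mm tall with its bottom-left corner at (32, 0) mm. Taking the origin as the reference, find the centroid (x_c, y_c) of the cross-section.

Part | A | x̄ᵢ | ȳᵢ | A·x̄ᵢ | A·ȳᵢ
vertical leg | 4960.00 | 16.00 | 77.50 | 79360.00 | 384400.00
horizontal leg | 2480.00 | 109.50 | 8.00 | 271560.00 | 19840.00
Σ | 7440.00 |  |  | 350920.00 | 404240.00
x_c = 350920.00 / 7440.00 = 47.17 mm
y_c = 404240.00 / 7440.00 = 54.33 mm

x_c = 47.17 mm, y_c = 54.33 mm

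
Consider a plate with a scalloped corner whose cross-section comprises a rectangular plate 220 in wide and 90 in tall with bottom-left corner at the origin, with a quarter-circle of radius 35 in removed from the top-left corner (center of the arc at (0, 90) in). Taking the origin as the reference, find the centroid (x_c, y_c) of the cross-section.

Part | A | x̄ᵢ | ȳᵢ | A·x̄ᵢ | A·ȳᵢ
plate | 19800.00 | 110.00 | 45.00 | 2178000.00 | 891000.00
removed quarter-circle | -962.11 | 14.85 | 75.15 | -14291.67 | -72298.48
Σ | 18837.89 |  |  | 2163708.33 | 818701.52
x_c = 2163708.33 / 18837.89 = 114.86 in
y_c = 818701.52 / 18837.89 = 43.46 in

x_c = 114.86 in, y_c = 43.46 in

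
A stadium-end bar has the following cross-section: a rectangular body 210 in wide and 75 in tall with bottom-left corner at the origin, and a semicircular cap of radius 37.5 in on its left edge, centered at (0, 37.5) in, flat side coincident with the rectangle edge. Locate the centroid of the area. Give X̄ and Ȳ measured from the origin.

rectangular body: A = 210 × 75 = 15750.00, centroid at (105.00, 37.50).
semicircular end: A = ½π·37.5² = 2208.93, centroid at (-15.92, 37.50).
ΣA = 17958.93 in², ΣAX̄ = 1618593.75 in³, ΣAȲ = 673459.96 in³.
X̄ = 1618593.75/17958.93 = 90.13 in; Ȳ = 673459.96/17958.93 = 37.50 in.

X̄ = 90.13 in, Ȳ = 37.50 in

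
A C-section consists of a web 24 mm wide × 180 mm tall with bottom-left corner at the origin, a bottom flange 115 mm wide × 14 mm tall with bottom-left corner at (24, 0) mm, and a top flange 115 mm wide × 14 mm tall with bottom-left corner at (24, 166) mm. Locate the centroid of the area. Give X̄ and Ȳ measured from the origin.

web: A = 24 × 180 = 4320.00, centroid at (12.00, 90.00).
bottom flange: A = 115 × 14 = 1610.00, centroid at (81.50, 7.00).
top flange: A = 115 × 14 = 1610.00, centroid at (81.50, 173.00).
ΣA = 7540.00 mm², ΣAX̄ = 314270.00 mm³, ΣAȲ = 678600.00 mm³.
X̄ = 314270.00/7540.00 = 41.68 mm; Ȳ = 678600.00/7540.00 = 90.00 mm.

X̄ = 41.68 mm, Ȳ = 90.00 mm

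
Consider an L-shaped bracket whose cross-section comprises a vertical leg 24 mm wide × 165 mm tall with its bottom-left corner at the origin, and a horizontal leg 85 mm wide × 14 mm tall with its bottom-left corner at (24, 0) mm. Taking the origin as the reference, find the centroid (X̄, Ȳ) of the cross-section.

X̄ = 24.59 mm, Ȳ = 65.05 mm

vertical leg: A = 24 × 165 = 3960.00, centroid at (12.00, 82.50).
horizontal leg: A = 85 × 14 = 1190.00, centroid at (66.50, 7.00).
ΣA = 5150.00 mm²
ΣAX̄ = (3960.00)(12.00) + (1190.00)(66.50) = 126655.00 mm³
ΣAȲ = (3960.00)(82.50) + (1190.00)(7.00) = 335030.00 mm³
X̄ = 126655.00 / 5150.00 = 24.59 mm
Ȳ = 335030.00 / 5150.00 = 65.05 mm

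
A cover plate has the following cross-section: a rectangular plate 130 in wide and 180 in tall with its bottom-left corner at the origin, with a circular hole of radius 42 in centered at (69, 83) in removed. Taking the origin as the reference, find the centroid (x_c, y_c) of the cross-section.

x_c = 63.76 in, y_c = 92.17 in

plate: A = 130 × 180 = 23400.00, centroid at (65.00, 90.00).
hole: A = −π·42² = -5541.77, centroid at (69.00, 83.00).
ΣA = 17858.23 in²
ΣAx_c = (23400.00)(65.00) + (-5541.77)(69.00) = 1138617.91 in³
ΣAy_c = (23400.00)(90.00) + (-5541.77)(83.00) = 1646033.14 in³
x_c = 1138617.91 / 17858.23 = 63.76 in
y_c = 1646033.14 / 17858.23 = 92.17 in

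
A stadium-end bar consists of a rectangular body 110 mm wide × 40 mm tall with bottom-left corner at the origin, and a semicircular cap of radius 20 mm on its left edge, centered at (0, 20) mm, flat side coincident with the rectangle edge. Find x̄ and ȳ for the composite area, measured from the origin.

rectangular body: A = 110 × 40 = 4400.00, centroid at (55.00, 20.00).
semicircular end: A = ½π·20² = 628.32, centroid at (-8.49, 20.00).
ΣA = 5028.32 mm²
ΣAx̄ = (4400.00)(55.00) + (628.32)(-8.49) = 236666.67 mm³
ΣAȳ = (4400.00)(20.00) + (628.32)(20.00) = 100566.37 mm³
x̄ = 236666.67 / 5028.32 = 47.07 mm
ȳ = 100566.37 / 5028.32 = 20.00 mm

x̄ = 47.07 mm, ȳ = 20.00 mm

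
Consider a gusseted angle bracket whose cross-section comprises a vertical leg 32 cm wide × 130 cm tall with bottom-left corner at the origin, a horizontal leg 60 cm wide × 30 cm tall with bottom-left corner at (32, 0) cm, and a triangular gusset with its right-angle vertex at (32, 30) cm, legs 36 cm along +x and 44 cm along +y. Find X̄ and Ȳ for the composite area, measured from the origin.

X̄ = 31.55 cm, Ȳ = 49.29 cm

Part | A | x̄ᵢ | ȳᵢ | A·x̄ᵢ | A·ȳᵢ
vertical leg | 4160.00 | 16.00 | 65.00 | 66560.00 | 270400.00
horizontal leg | 1800.00 | 62.00 | 15.00 | 111600.00 | 27000.00
gusset | 792.00 | 44.00 | 44.67 | 34848.00 | 35376.00
Σ | 6752.00 |  |  | 213008.00 | 332776.00
X̄ = 213008.00 / 6752.00 = 31.55 cm
Ȳ = 332776.00 / 6752.00 = 49.29 cm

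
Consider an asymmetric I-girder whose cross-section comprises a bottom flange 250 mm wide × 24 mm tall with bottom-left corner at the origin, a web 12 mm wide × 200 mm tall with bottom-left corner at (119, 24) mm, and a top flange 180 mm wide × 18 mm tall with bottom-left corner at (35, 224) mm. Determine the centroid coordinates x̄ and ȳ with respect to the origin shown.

bottom flange: A = 250 × 24 = 6000.00, centroid at (125.00, 12.00).
web: A = 12 × 200 = 2400.00, centroid at (125.00, 124.00).
top flange: A = 180 × 18 = 3240.00, centroid at (125.00, 233.00).
ΣA = 11640.00 mm²
ΣAx̄ = (6000.00)(125.00) + (2400.00)(125.00) + (3240.00)(125.00) = 1455000.00 mm³
ΣAȳ = (6000.00)(12.00) + (2400.00)(124.00) + (3240.00)(233.00) = 1124520.00 mm³
x̄ = 1455000.00 / 11640.00 = 125.00 mm
ȳ = 1124520.00 / 11640.00 = 96.61 mm

x̄ = 125.00 mm, ȳ = 96.61 mm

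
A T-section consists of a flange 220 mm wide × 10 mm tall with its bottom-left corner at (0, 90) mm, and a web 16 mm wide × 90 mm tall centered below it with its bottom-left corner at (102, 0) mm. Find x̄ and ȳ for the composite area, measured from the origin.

x̄ = 110.00 mm, ȳ = 75.22 mm

web: A = 16 × 90 = 1440.00, centroid at (110.00, 45.00).
flange: A = 220 × 10 = 2200.00, centroid at (110.00, 95.00).
ΣA = 3640.00 mm²
ΣAx̄ = (1440.00)(110.00) + (2200.00)(110.00) = 400400.00 mm³
ΣAȳ = (1440.00)(45.00) + (2200.00)(95.00) = 273800.00 mm³
x̄ = 400400.00 / 3640.00 = 110.00 mm
ȳ = 273800.00 / 3640.00 = 75.22 mm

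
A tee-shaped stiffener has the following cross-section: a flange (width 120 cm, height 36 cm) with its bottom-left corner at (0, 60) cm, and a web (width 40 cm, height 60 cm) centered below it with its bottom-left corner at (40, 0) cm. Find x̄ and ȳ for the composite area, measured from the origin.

web: A = 40 × 60 = 2400.00, centroid at (60.00, 30.00).
flange: A = 120 × 36 = 4320.00, centroid at (60.00, 78.00).
ΣA = 6720.00 cm², ΣAx̄ = 403200.00 cm³, ΣAȳ = 408960.00 cm³.
x̄ = 403200.00/6720.00 = 60.00 cm; ȳ = 408960.00/6720.00 = 60.86 cm.

x̄ = 60.00 cm, ȳ = 60.86 cm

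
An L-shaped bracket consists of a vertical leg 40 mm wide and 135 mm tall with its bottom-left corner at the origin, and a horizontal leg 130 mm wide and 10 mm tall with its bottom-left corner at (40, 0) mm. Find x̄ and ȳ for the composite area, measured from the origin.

Part | A | x̄ᵢ | ȳᵢ | A·x̄ᵢ | A·ȳᵢ
vertical leg | 5400.00 | 20.00 | 67.50 | 108000.00 | 364500.00
horizontal leg | 1300.00 | 105.00 | 5.00 | 136500.00 | 6500.00
Σ | 6700.00 |  |  | 244500.00 | 371000.00
x̄ = 244500.00 / 6700.00 = 36.49 mm
ȳ = 371000.00 / 6700.00 = 55.37 mm

x̄ = 36.49 mm, ȳ = 55.37 mm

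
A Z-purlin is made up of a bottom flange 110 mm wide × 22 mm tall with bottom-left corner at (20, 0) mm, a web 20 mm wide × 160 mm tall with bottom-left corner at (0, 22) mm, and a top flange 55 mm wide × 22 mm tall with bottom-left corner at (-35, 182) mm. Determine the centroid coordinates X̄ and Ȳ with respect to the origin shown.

X̄ = 29.93 mm, Ȳ = 85.88 mm

Part | A | x̄ᵢ | ȳᵢ | A·x̄ᵢ | A·ȳᵢ
bottom flange | 2420.00 | 75.00 | 11.00 | 181500.00 | 26620.00
web | 3200.00 | 10.00 | 102.00 | 32000.00 | 326400.00
top flange | 1210.00 | -7.50 | 193.00 | -9075.00 | 233530.00
Σ | 6830.00 |  |  | 204425.00 | 586550.00
X̄ = 204425.00 / 6830.00 = 29.93 mm
Ȳ = 586550.00 / 6830.00 = 85.88 mm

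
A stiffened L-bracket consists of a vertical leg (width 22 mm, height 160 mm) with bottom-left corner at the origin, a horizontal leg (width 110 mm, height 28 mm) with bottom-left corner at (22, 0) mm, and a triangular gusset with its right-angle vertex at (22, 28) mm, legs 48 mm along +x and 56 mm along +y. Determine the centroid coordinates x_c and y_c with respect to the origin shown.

vertical leg: A = 22 × 160 = 3520.00, centroid at (11.00, 80.00).
horizontal leg: A = 110 × 28 = 3080.00, centroid at (77.00, 14.00).
gusset: A = ½·48·56 = 1344.00, centroid at (38.00, 46.67).
ΣA = 7944.00 mm², ΣAx_c = 326952.00 mm³, ΣAy_c = 387440.00 mm³.
x_c = 326952.00/7944.00 = 41.16 mm; y_c = 387440.00/7944.00 = 48.77 mm.

x_c = 41.16 mm, y_c = 48.77 mm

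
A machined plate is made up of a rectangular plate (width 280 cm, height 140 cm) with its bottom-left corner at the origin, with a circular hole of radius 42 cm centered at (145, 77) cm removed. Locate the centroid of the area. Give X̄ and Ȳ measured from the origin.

plate: A = 280 × 140 = 39200.00, centroid at (140.00, 70.00).
hole: A = −π·42² = -5541.77, centroid at (145.00, 77.00).
ΣA = 33658.23 cm², ΣAX̄ = 4684443.43 cm³, ΣAȲ = 2317283.75 cm³.
X̄ = 4684443.43/33658.23 = 139.18 cm; Ȳ = 2317283.75/33658.23 = 68.85 cm.

X̄ = 139.18 cm, Ȳ = 68.85 cm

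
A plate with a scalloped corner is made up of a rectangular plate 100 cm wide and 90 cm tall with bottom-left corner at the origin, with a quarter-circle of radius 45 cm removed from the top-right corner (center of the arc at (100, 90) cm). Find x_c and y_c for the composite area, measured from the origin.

plate: A = 100 × 90 = 9000.00, centroid at (50.00, 45.00).
removed quarter-circle: A = −¼π·45² = -1590.43, centroid at (80.90, 70.90).
ΣA = 7409.57 cm²
ΣAx_c = (9000.00)(50.00) + (-1590.43)(80.90) = 321331.87 cm³
ΣAy_c = (9000.00)(45.00) + (-1590.43)(70.90) = 292236.18 cm³
x_c = 321331.87 / 7409.57 = 43.37 cm
y_c = 292236.18 / 7409.57 = 39.44 cm

x_c = 43.37 cm, y_c = 39.44 cm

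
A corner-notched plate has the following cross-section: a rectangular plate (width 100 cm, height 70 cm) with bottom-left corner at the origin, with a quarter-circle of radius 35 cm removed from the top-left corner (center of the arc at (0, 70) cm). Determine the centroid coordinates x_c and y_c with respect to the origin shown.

x_c = 55.60 cm, y_c = 31.79 cm

Part | A | x̄ᵢ | ȳᵢ | A·x̄ᵢ | A·ȳᵢ
plate | 7000.00 | 50.00 | 35.00 | 350000.00 | 245000.00
removed quarter-circle | -962.11 | 14.85 | 55.15 | -14291.67 | -53056.23
Σ | 6037.89 |  |  | 335708.33 | 191943.77
x_c = 335708.33 / 6037.89 = 55.60 cm
y_c = 191943.77 / 6037.89 = 31.79 cm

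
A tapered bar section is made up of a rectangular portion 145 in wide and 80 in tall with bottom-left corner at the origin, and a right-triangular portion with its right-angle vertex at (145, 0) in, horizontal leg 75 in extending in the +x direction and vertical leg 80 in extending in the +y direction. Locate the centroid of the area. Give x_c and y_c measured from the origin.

rectangular portion: A = 145 × 80 = 11600.00, centroid at (72.50, 40.00).
triangular portion: A = ½·75·80 = 3000.00, centroid at (170.00, 26.67).
ΣA = 14600.00 in², ΣAx_c = 1351000.00 in³, ΣAy_c = 544000.00 in³.
x_c = 1351000.00/14600.00 = 92.53 in; y_c = 544000.00/14600.00 = 37.26 in.

x_c = 92.53 in, y_c = 37.26 in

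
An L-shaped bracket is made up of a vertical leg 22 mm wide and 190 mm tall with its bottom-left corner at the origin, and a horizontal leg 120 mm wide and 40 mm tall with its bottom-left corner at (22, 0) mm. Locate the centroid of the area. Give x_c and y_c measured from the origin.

x_c = 48.95 mm, y_c = 54.91 mm

vertical leg: A = 22 × 190 = 4180.00, centroid at (11.00, 95.00).
horizontal leg: A = 120 × 40 = 4800.00, centroid at (82.00, 20.00).
ΣA = 8980.00 mm²
ΣAx_c = (4180.00)(11.00) + (4800.00)(82.00) = 439580.00 mm³
ΣAy_c = (4180.00)(95.00) + (4800.00)(20.00) = 493100.00 mm³
x_c = 439580.00 / 8980.00 = 48.95 mm
y_c = 493100.00 / 8980.00 = 54.91 mm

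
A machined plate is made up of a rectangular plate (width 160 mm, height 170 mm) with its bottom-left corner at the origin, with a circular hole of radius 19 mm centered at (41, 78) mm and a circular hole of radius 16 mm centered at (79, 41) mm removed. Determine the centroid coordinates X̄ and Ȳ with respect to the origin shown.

X̄ = 81.78 mm, Ȳ = 86.72 mm

plate: A = 160 × 170 = 27200.00, centroid at (80.00, 85.00).
hole 1: A = −π·19² = -1134.11, centroid at (41.00, 78.00).
hole 2: A = −π·16² = -804.25, centroid at (79.00, 41.00).
ΣA = 25261.64 mm², ΣAX̄ = 2065965.72 mm³, ΣAȲ = 2190564.88 mm³.
X̄ = 2065965.72/25261.64 = 81.78 mm; Ȳ = 2190564.88/25261.64 = 86.72 mm.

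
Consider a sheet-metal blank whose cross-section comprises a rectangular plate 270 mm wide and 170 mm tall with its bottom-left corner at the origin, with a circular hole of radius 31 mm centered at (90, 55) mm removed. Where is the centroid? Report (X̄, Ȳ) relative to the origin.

plate: A = 270 × 170 = 45900.00, centroid at (135.00, 85.00).
hole: A = −π·31² = -3019.07, centroid at (90.00, 55.00).
ΣA = 42880.93 mm²
ΣAX̄ = (45900.00)(135.00) + (-3019.07)(90.00) = 5924783.65 mm³
ΣAȲ = (45900.00)(85.00) + (-3019.07)(55.00) = 3735451.12 mm³
X̄ = 5924783.65 / 42880.93 = 138.17 mm
Ȳ = 3735451.12 / 42880.93 = 87.11 mm

X̄ = 138.17 mm, Ȳ = 87.11 mm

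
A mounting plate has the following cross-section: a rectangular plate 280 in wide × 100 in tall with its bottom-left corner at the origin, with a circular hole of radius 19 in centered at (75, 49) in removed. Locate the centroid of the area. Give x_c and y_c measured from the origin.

x_c = 142.74 in, y_c = 50.04 in

Part | A | x̄ᵢ | ȳᵢ | A·x̄ᵢ | A·ȳᵢ
plate | 28000.00 | 140.00 | 50.00 | 3920000.00 | 1400000.00
hole | -1134.11 | 75.00 | 49.00 | -85058.62 | -55571.63
Σ | 26865.89 |  |  | 3834941.38 | 1344428.37
x_c = 3834941.38 / 26865.89 = 142.74 in
y_c = 1344428.37 / 26865.89 = 50.04 in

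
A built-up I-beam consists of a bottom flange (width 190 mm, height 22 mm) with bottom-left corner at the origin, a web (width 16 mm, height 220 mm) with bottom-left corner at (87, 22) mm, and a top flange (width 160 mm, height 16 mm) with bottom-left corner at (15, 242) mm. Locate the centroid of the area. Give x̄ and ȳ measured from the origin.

bottom flange: A = 190 × 22 = 4180.00, centroid at (95.00, 11.00).
web: A = 16 × 220 = 3520.00, centroid at (95.00, 132.00).
top flange: A = 160 × 16 = 2560.00, centroid at (95.00, 250.00).
ΣA = 10260.00 mm², ΣAx̄ = 974700.00 mm³, ΣAȳ = 1150620.00 mm³.
x̄ = 974700.00/10260.00 = 95.00 mm; ȳ = 1150620.00/10260.00 = 112.15 mm.

x̄ = 95.00 mm, ȳ = 112.15 mm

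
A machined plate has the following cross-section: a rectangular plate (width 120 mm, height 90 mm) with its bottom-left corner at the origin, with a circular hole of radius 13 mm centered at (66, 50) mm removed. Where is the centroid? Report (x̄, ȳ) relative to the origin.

plate: A = 120 × 90 = 10800.00, centroid at (60.00, 45.00).
hole: A = −π·13² = -530.93, centroid at (66.00, 50.00).
ΣA = 10269.07 mm², ΣAx̄ = 612958.68 mm³, ΣAȳ = 459453.54 mm³.
x̄ = 612958.68/10269.07 = 59.69 mm; ȳ = 459453.54/10269.07 = 44.74 mm.

x̄ = 59.69 mm, ȳ = 44.74 mm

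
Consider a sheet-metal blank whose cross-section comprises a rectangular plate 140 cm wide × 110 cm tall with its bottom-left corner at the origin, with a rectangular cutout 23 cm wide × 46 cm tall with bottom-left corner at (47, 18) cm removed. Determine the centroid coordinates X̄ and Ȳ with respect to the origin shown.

Part | A | x̄ᵢ | ȳᵢ | A·x̄ᵢ | A·ȳᵢ
plate | 15400.00 | 70.00 | 55.00 | 1078000.00 | 847000.00
hole | -1058.00 | 58.50 | 41.00 | -61893.00 | -43378.00
Σ | 14342.00 |  |  | 1016107.00 | 803622.00
X̄ = 1016107.00 / 14342.00 = 70.85 cm
Ȳ = 803622.00 / 14342.00 = 56.03 cm

X̄ = 70.85 cm, Ȳ = 56.03 cm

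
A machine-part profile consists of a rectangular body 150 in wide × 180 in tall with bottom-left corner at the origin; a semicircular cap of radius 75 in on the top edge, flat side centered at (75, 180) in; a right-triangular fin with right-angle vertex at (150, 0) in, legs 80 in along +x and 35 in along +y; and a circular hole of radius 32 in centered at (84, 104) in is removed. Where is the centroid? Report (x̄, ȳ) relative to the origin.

x̄ = 78.33 in, ȳ = 117.10 in

Part | A | x̄ᵢ | ȳᵢ | A·x̄ᵢ | A·ȳᵢ
rectangular body | 27000.00 | 75.00 | 90.00 | 2025000.00 | 2430000.00
semicircular top | 8835.73 | 75.00 | 211.83 | 662679.70 | 1871681.28
triangular fin | 1400.00 | 176.67 | 11.67 | 247333.33 | 16333.33
hole | -3216.99 | 84.00 | 104.00 | -270227.23 | -334567.05
Σ | 34018.74 |  |  | 2664785.80 | 3983447.56
x̄ = 2664785.80 / 34018.74 = 78.33 in
ȳ = 3983447.56 / 34018.74 = 117.10 in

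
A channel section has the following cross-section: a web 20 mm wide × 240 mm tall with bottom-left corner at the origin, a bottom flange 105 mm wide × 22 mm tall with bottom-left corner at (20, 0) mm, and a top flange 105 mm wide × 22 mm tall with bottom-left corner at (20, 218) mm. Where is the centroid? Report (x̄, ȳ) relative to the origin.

x̄ = 40.65 mm, ȳ = 120.00 mm

Part | A | x̄ᵢ | ȳᵢ | A·x̄ᵢ | A·ȳᵢ
web | 4800.00 | 10.00 | 120.00 | 48000.00 | 576000.00
bottom flange | 2310.00 | 72.50 | 11.00 | 167475.00 | 25410.00
top flange | 2310.00 | 72.50 | 229.00 | 167475.00 | 528990.00
Σ | 9420.00 |  |  | 382950.00 | 1130400.00
x̄ = 382950.00 / 9420.00 = 40.65 mm
ȳ = 1130400.00 / 9420.00 = 120.00 mm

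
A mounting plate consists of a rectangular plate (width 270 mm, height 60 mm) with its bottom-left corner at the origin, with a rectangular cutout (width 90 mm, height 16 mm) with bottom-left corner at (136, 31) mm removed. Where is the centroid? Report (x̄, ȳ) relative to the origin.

plate: A = 270 × 60 = 16200.00, centroid at (135.00, 30.00).
hole: A = −(90 × 16) = -1440.00, centroid at (181.00, 39.00).
ΣA = 14760.00 mm², ΣAx̄ = 1926360.00 mm³, ΣAȳ = 429840.00 mm³.
x̄ = 1926360.00/14760.00 = 130.51 mm; ȳ = 429840.00/14760.00 = 29.12 mm.

x̄ = 130.51 mm, ȳ = 29.12 mm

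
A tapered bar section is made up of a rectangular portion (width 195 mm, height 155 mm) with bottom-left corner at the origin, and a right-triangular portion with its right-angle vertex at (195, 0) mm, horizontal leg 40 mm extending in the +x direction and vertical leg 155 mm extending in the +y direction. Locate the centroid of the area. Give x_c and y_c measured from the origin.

x_c = 107.81 mm, y_c = 75.10 mm

rectangular portion: A = 195 × 155 = 30225.00, centroid at (97.50, 77.50).
triangular portion: A = ½·40·155 = 3100.00, centroid at (208.33, 51.67).
ΣA = 33325.00 mm²
ΣAx_c = (30225.00)(97.50) + (3100.00)(208.33) = 3592770.83 mm³
ΣAy_c = (30225.00)(77.50) + (3100.00)(51.67) = 2502604.17 mm³
x_c = 3592770.83 / 33325.00 = 107.81 mm
y_c = 2502604.17 / 33325.00 = 75.10 mm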